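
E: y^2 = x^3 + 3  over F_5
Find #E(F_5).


For each x in F_5, count y with y^2 = x^3 + 0 x + 3 mod 5:
  x = 1: RHS = 4, y in [2, 3]  -> 2 point(s)
  x = 2: RHS = 1, y in [1, 4]  -> 2 point(s)
  x = 3: RHS = 0, y in [0]  -> 1 point(s)
Affine points: 5. Add the point at infinity: total = 6.

#E(F_5) = 6


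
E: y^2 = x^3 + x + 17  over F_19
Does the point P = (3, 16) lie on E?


Check whether y^2 = x^3 + 1 x + 17 (mod 19) for (x, y) = (3, 16).
LHS: y^2 = 16^2 mod 19 = 9
RHS: x^3 + 1 x + 17 = 3^3 + 1*3 + 17 mod 19 = 9
LHS = RHS

Yes, on the curve


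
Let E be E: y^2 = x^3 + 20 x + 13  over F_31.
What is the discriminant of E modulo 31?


4 a^3 + 27 b^2 = 4*20^3 + 27*13^2 = 32000 + 4563 = 36563
Delta = -16 * (36563) = -585008
Delta mod 31 = 24

Delta = 24 (mod 31)


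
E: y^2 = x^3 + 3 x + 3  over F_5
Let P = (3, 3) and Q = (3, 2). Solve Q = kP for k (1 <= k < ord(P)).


Enumerate multiples of P until we hit Q = (3, 2):
  1P = (3, 3)
  2P = (4, 2)
  3P = (4, 3)
  4P = (3, 2)
Match found at i = 4.

k = 4


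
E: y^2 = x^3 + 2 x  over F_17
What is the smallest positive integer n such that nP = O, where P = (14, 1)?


Compute successive multiples of P until we hit O:
  1P = (14, 1)
  2P = (8, 1)
  3P = (12, 16)
  4P = (9, 4)
  5P = (10, 0)
  6P = (9, 13)
  7P = (12, 1)
  8P = (8, 16)
  ... (continuing to 10P)
  10P = O

ord(P) = 10


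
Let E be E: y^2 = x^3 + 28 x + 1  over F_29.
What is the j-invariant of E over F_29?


Delta = -16(4 a^3 + 27 b^2) mod 29 = 9
-1728 * (4 a)^3 = -1728 * (4*28)^3 mod 29 = 15
j = 15 * 9^(-1) mod 29 = 21

j = 21 (mod 29)


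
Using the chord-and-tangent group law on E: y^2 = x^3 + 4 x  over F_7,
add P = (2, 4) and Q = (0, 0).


P != Q, so use the chord formula.
s = (y2 - y1) / (x2 - x1) = (3) / (5) mod 7 = 2
x3 = s^2 - x1 - x2 mod 7 = 2^2 - 2 - 0 = 2
y3 = s (x1 - x3) - y1 mod 7 = 2 * (2 - 2) - 4 = 3

P + Q = (2, 3)


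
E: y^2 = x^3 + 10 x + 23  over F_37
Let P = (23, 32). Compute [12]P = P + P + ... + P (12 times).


k = 12 = 1100_2 (binary, LSB first: 0011)
Double-and-add from P = (23, 32):
  bit 0 = 0: acc unchanged = O
  bit 1 = 0: acc unchanged = O
  bit 2 = 1: acc = O + (26, 32) = (26, 32)
  bit 3 = 1: acc = (26, 32) + (1, 16) = (20, 34)

12P = (20, 34)


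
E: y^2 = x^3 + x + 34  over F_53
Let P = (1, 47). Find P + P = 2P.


Doubling: s = (3 x1^2 + a) / (2 y1)
s = (3*1^2 + 1) / (2*47) mod 53 = 35
x3 = s^2 - 2 x1 mod 53 = 35^2 - 2*1 = 4
y3 = s (x1 - x3) - y1 mod 53 = 35 * (1 - 4) - 47 = 7

2P = (4, 7)


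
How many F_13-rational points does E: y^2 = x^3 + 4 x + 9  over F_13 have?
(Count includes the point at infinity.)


For each x in F_13, count y with y^2 = x^3 + 4 x + 9 mod 13:
  x = 0: RHS = 9, y in [3, 10]  -> 2 point(s)
  x = 1: RHS = 1, y in [1, 12]  -> 2 point(s)
  x = 2: RHS = 12, y in [5, 8]  -> 2 point(s)
  x = 3: RHS = 9, y in [3, 10]  -> 2 point(s)
  x = 7: RHS = 3, y in [4, 9]  -> 2 point(s)
  x = 10: RHS = 9, y in [3, 10]  -> 2 point(s)
  x = 12: RHS = 4, y in [2, 11]  -> 2 point(s)
Affine points: 14. Add the point at infinity: total = 15.

#E(F_13) = 15


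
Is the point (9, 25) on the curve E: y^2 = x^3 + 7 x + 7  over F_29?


Check whether y^2 = x^3 + 7 x + 7 (mod 29) for (x, y) = (9, 25).
LHS: y^2 = 25^2 mod 29 = 16
RHS: x^3 + 7 x + 7 = 9^3 + 7*9 + 7 mod 29 = 16
LHS = RHS

Yes, on the curve


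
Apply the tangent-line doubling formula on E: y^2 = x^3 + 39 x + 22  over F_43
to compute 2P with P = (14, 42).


Doubling: s = (3 x1^2 + a) / (2 y1)
s = (3*14^2 + 39) / (2*42) mod 43 = 9
x3 = s^2 - 2 x1 mod 43 = 9^2 - 2*14 = 10
y3 = s (x1 - x3) - y1 mod 43 = 9 * (14 - 10) - 42 = 37

2P = (10, 37)


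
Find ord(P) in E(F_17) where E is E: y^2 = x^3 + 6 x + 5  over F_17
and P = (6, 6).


Compute successive multiples of P until we hit O:
  1P = (6, 6)
  2P = (6, 11)
  3P = O

ord(P) = 3


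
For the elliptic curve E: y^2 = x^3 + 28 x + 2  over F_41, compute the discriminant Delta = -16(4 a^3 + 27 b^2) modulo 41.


4 a^3 + 27 b^2 = 4*28^3 + 27*2^2 = 87808 + 108 = 87916
Delta = -16 * (87916) = -1406656
Delta mod 41 = 13

Delta = 13 (mod 41)


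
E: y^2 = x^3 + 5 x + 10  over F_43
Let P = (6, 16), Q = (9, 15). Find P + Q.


P != Q, so use the chord formula.
s = (y2 - y1) / (x2 - x1) = (42) / (3) mod 43 = 14
x3 = s^2 - x1 - x2 mod 43 = 14^2 - 6 - 9 = 9
y3 = s (x1 - x3) - y1 mod 43 = 14 * (6 - 9) - 16 = 28

P + Q = (9, 28)


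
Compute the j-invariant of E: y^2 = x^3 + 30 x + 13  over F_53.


Delta = -16(4 a^3 + 27 b^2) mod 53 = 38
-1728 * (4 a)^3 = -1728 * (4*30)^3 mod 53 = 13
j = 13 * 38^(-1) mod 53 = 38

j = 38 (mod 53)


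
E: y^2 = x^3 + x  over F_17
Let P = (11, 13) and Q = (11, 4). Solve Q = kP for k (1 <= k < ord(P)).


Enumerate multiples of P until we hit Q = (11, 4):
  1P = (11, 13)
  2P = (4, 0)
  3P = (11, 4)
Match found at i = 3.

k = 3


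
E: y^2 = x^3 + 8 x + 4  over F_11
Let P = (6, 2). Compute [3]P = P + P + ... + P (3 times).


k = 3 = 11_2 (binary, LSB first: 11)
Double-and-add from P = (6, 2):
  bit 0 = 1: acc = O + (6, 2) = (6, 2)
  bit 1 = 1: acc = (6, 2) + (4, 1) = (4, 10)

3P = (4, 10)


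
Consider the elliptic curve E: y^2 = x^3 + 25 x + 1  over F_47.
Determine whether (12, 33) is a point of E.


Check whether y^2 = x^3 + 25 x + 1 (mod 47) for (x, y) = (12, 33).
LHS: y^2 = 33^2 mod 47 = 8
RHS: x^3 + 25 x + 1 = 12^3 + 25*12 + 1 mod 47 = 8
LHS = RHS

Yes, on the curve


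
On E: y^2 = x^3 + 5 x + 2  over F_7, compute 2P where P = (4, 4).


k = 2 = 10_2 (binary, LSB first: 01)
Double-and-add from P = (4, 4):
  bit 0 = 0: acc unchanged = O
  bit 1 = 1: acc = O + (1, 1) = (1, 1)

2P = (1, 1)


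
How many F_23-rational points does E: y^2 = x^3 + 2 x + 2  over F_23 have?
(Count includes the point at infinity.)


For each x in F_23, count y with y^2 = x^3 + 2 x + 2 mod 23:
  x = 0: RHS = 2, y in [5, 18]  -> 2 point(s)
  x = 3: RHS = 12, y in [9, 14]  -> 2 point(s)
  x = 6: RHS = 0, y in [0]  -> 1 point(s)
  x = 8: RHS = 1, y in [1, 22]  -> 2 point(s)
  x = 9: RHS = 13, y in [6, 17]  -> 2 point(s)
  x = 12: RHS = 6, y in [11, 12]  -> 2 point(s)
  x = 15: RHS = 3, y in [7, 16]  -> 2 point(s)
  x = 16: RHS = 13, y in [6, 17]  -> 2 point(s)
  x = 17: RHS = 4, y in [2, 21]  -> 2 point(s)
  x = 21: RHS = 13, y in [6, 17]  -> 2 point(s)
Affine points: 19. Add the point at infinity: total = 20.

#E(F_23) = 20


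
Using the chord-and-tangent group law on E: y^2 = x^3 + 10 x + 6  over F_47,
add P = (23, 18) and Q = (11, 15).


P != Q, so use the chord formula.
s = (y2 - y1) / (x2 - x1) = (44) / (35) mod 47 = 12
x3 = s^2 - x1 - x2 mod 47 = 12^2 - 23 - 11 = 16
y3 = s (x1 - x3) - y1 mod 47 = 12 * (23 - 16) - 18 = 19

P + Q = (16, 19)


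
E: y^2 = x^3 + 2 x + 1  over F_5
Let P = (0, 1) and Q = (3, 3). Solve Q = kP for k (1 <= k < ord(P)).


Enumerate multiples of P until we hit Q = (3, 3):
  1P = (0, 1)
  2P = (1, 3)
  3P = (3, 3)
Match found at i = 3.

k = 3


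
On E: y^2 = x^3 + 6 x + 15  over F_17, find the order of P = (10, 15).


Compute successive multiples of P until we hit O:
  1P = (10, 15)
  2P = (14, 2)
  3P = (11, 1)
  4P = (5, 0)
  5P = (11, 16)
  6P = (14, 15)
  7P = (10, 2)
  8P = O

ord(P) = 8


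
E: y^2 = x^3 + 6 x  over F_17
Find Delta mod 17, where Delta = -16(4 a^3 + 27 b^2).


4 a^3 + 27 b^2 = 4*6^3 + 27*0^2 = 864 + 0 = 864
Delta = -16 * (864) = -13824
Delta mod 17 = 14

Delta = 14 (mod 17)


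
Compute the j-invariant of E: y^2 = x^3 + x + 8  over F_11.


Delta = -16(4 a^3 + 27 b^2) mod 11 = 8
-1728 * (4 a)^3 = -1728 * (4*1)^3 mod 11 = 2
j = 2 * 8^(-1) mod 11 = 3

j = 3 (mod 11)


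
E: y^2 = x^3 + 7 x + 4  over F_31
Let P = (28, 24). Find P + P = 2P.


Doubling: s = (3 x1^2 + a) / (2 y1)
s = (3*28^2 + 7) / (2*24) mod 31 = 2
x3 = s^2 - 2 x1 mod 31 = 2^2 - 2*28 = 10
y3 = s (x1 - x3) - y1 mod 31 = 2 * (28 - 10) - 24 = 12

2P = (10, 12)


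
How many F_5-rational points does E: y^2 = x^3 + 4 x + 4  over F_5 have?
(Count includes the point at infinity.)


For each x in F_5, count y with y^2 = x^3 + 4 x + 4 mod 5:
  x = 0: RHS = 4, y in [2, 3]  -> 2 point(s)
  x = 1: RHS = 4, y in [2, 3]  -> 2 point(s)
  x = 2: RHS = 0, y in [0]  -> 1 point(s)
  x = 4: RHS = 4, y in [2, 3]  -> 2 point(s)
Affine points: 7. Add the point at infinity: total = 8.

#E(F_5) = 8


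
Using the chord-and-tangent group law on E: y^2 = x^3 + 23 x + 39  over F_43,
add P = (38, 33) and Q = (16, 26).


P != Q, so use the chord formula.
s = (y2 - y1) / (x2 - x1) = (36) / (21) mod 43 = 14
x3 = s^2 - x1 - x2 mod 43 = 14^2 - 38 - 16 = 13
y3 = s (x1 - x3) - y1 mod 43 = 14 * (38 - 13) - 33 = 16

P + Q = (13, 16)


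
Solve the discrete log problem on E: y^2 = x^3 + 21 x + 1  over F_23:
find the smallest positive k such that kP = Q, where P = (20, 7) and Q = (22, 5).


Enumerate multiples of P until we hit Q = (22, 5):
  1P = (20, 7)
  2P = (14, 7)
  3P = (12, 16)
  4P = (7, 10)
  5P = (0, 22)
  6P = (5, 22)
  7P = (22, 18)
  8P = (17, 21)
  9P = (18, 22)
  10P = (1, 0)
  11P = (18, 1)
  12P = (17, 2)
  13P = (22, 5)
Match found at i = 13.

k = 13


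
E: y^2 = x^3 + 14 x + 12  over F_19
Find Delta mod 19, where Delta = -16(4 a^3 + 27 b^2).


4 a^3 + 27 b^2 = 4*14^3 + 27*12^2 = 10976 + 3888 = 14864
Delta = -16 * (14864) = -237824
Delta mod 19 = 18

Delta = 18 (mod 19)


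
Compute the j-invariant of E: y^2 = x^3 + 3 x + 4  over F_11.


Delta = -16(4 a^3 + 27 b^2) mod 11 = 6
-1728 * (4 a)^3 = -1728 * (4*3)^3 mod 11 = 10
j = 10 * 6^(-1) mod 11 = 9

j = 9 (mod 11)


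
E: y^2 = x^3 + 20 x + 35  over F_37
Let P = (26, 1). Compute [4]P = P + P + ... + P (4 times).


k = 4 = 100_2 (binary, LSB first: 001)
Double-and-add from P = (26, 1):
  bit 0 = 0: acc unchanged = O
  bit 1 = 0: acc unchanged = O
  bit 2 = 1: acc = O + (8, 2) = (8, 2)

4P = (8, 2)


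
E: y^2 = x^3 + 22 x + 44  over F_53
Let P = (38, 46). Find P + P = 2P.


Doubling: s = (3 x1^2 + a) / (2 y1)
s = (3*38^2 + 22) / (2*46) mod 53 = 7
x3 = s^2 - 2 x1 mod 53 = 7^2 - 2*38 = 26
y3 = s (x1 - x3) - y1 mod 53 = 7 * (38 - 26) - 46 = 38

2P = (26, 38)


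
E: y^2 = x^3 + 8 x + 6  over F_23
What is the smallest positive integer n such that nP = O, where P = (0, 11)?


Compute successive multiples of P until we hit O:
  1P = (0, 11)
  2P = (18, 18)
  3P = (18, 5)
  4P = (0, 12)
  5P = O

ord(P) = 5


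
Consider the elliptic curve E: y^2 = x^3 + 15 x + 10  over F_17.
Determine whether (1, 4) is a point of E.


Check whether y^2 = x^3 + 15 x + 10 (mod 17) for (x, y) = (1, 4).
LHS: y^2 = 4^2 mod 17 = 16
RHS: x^3 + 15 x + 10 = 1^3 + 15*1 + 10 mod 17 = 9
LHS != RHS

No, not on the curve


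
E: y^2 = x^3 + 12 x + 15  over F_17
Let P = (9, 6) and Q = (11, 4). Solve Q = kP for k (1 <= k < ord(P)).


Enumerate multiples of P until we hit Q = (11, 4):
  1P = (9, 6)
  2P = (16, 11)
  3P = (5, 9)
  4P = (11, 4)
Match found at i = 4.

k = 4


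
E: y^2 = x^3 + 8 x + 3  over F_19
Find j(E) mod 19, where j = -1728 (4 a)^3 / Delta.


Delta = -16(4 a^3 + 27 b^2) mod 19 = 14
-1728 * (4 a)^3 = -1728 * (4*8)^3 mod 19 = 12
j = 12 * 14^(-1) mod 19 = 9

j = 9 (mod 19)


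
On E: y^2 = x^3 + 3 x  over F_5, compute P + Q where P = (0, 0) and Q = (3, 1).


P != Q, so use the chord formula.
s = (y2 - y1) / (x2 - x1) = (1) / (3) mod 5 = 2
x3 = s^2 - x1 - x2 mod 5 = 2^2 - 0 - 3 = 1
y3 = s (x1 - x3) - y1 mod 5 = 2 * (0 - 1) - 0 = 3

P + Q = (1, 3)


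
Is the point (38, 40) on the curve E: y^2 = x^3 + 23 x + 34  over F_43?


Check whether y^2 = x^3 + 23 x + 34 (mod 43) for (x, y) = (38, 40).
LHS: y^2 = 40^2 mod 43 = 9
RHS: x^3 + 23 x + 34 = 38^3 + 23*38 + 34 mod 43 = 9
LHS = RHS

Yes, on the curve


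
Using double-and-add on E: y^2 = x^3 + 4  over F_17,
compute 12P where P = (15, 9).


k = 12 = 1100_2 (binary, LSB first: 0011)
Double-and-add from P = (15, 9):
  bit 0 = 0: acc unchanged = O
  bit 1 = 0: acc unchanged = O
  bit 2 = 1: acc = O + (6, 4) = (6, 4)
  bit 3 = 1: acc = (6, 4) + (13, 12) = (0, 15)

12P = (0, 15)


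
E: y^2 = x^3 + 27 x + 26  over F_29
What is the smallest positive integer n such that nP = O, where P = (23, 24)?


Compute successive multiples of P until we hit O:
  1P = (23, 24)
  2P = (13, 15)
  3P = (26, 11)
  4P = (2, 1)
  5P = (10, 22)
  6P = (1, 24)
  7P = (5, 5)
  8P = (21, 20)
  ... (continuing to 40P)
  40P = O

ord(P) = 40


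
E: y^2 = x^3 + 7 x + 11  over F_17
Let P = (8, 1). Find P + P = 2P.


Doubling: s = (3 x1^2 + a) / (2 y1)
s = (3*8^2 + 7) / (2*1) mod 17 = 6
x3 = s^2 - 2 x1 mod 17 = 6^2 - 2*8 = 3
y3 = s (x1 - x3) - y1 mod 17 = 6 * (8 - 3) - 1 = 12

2P = (3, 12)


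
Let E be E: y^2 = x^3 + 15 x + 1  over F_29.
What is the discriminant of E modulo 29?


4 a^3 + 27 b^2 = 4*15^3 + 27*1^2 = 13500 + 27 = 13527
Delta = -16 * (13527) = -216432
Delta mod 29 = 24

Delta = 24 (mod 29)


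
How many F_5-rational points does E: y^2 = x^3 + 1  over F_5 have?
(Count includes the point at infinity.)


For each x in F_5, count y with y^2 = x^3 + 0 x + 1 mod 5:
  x = 0: RHS = 1, y in [1, 4]  -> 2 point(s)
  x = 2: RHS = 4, y in [2, 3]  -> 2 point(s)
  x = 4: RHS = 0, y in [0]  -> 1 point(s)
Affine points: 5. Add the point at infinity: total = 6.

#E(F_5) = 6


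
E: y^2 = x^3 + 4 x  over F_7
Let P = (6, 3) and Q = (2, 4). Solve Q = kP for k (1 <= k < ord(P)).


Enumerate multiples of P until we hit Q = (2, 4):
  1P = (6, 3)
  2P = (2, 4)
Match found at i = 2.

k = 2


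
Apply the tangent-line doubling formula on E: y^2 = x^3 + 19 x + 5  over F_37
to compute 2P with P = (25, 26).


Doubling: s = (3 x1^2 + a) / (2 y1)
s = (3*25^2 + 19) / (2*26) mod 37 = 35
x3 = s^2 - 2 x1 mod 37 = 35^2 - 2*25 = 28
y3 = s (x1 - x3) - y1 mod 37 = 35 * (25 - 28) - 26 = 17

2P = (28, 17)


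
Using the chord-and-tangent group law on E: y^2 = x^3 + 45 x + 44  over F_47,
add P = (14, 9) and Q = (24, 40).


P != Q, so use the chord formula.
s = (y2 - y1) / (x2 - x1) = (31) / (10) mod 47 = 36
x3 = s^2 - x1 - x2 mod 47 = 36^2 - 14 - 24 = 36
y3 = s (x1 - x3) - y1 mod 47 = 36 * (14 - 36) - 9 = 45

P + Q = (36, 45)


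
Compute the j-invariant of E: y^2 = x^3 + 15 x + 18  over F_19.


Delta = -16(4 a^3 + 27 b^2) mod 19 = 16
-1728 * (4 a)^3 = -1728 * (4*15)^3 mod 19 = 8
j = 8 * 16^(-1) mod 19 = 10

j = 10 (mod 19)


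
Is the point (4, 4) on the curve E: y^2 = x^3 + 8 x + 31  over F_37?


Check whether y^2 = x^3 + 8 x + 31 (mod 37) for (x, y) = (4, 4).
LHS: y^2 = 4^2 mod 37 = 16
RHS: x^3 + 8 x + 31 = 4^3 + 8*4 + 31 mod 37 = 16
LHS = RHS

Yes, on the curve


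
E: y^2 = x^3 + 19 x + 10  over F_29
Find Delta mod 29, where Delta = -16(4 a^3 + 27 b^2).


4 a^3 + 27 b^2 = 4*19^3 + 27*10^2 = 27436 + 2700 = 30136
Delta = -16 * (30136) = -482176
Delta mod 29 = 7

Delta = 7 (mod 29)


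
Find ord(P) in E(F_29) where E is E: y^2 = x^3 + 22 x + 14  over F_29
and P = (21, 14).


Compute successive multiples of P until we hit O:
  1P = (21, 14)
  2P = (21, 15)
  3P = O

ord(P) = 3


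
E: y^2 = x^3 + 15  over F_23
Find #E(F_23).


For each x in F_23, count y with y^2 = x^3 + 0 x + 15 mod 23:
  x = 1: RHS = 16, y in [4, 19]  -> 2 point(s)
  x = 2: RHS = 0, y in [0]  -> 1 point(s)
  x = 5: RHS = 2, y in [5, 18]  -> 2 point(s)
  x = 6: RHS = 1, y in [1, 22]  -> 2 point(s)
  x = 7: RHS = 13, y in [6, 17]  -> 2 point(s)
  x = 9: RHS = 8, y in [10, 13]  -> 2 point(s)
  x = 10: RHS = 3, y in [7, 16]  -> 2 point(s)
  x = 11: RHS = 12, y in [9, 14]  -> 2 point(s)
  x = 12: RHS = 18, y in [8, 15]  -> 2 point(s)
  x = 13: RHS = 4, y in [2, 21]  -> 2 point(s)
  x = 15: RHS = 9, y in [3, 20]  -> 2 point(s)
  x = 17: RHS = 6, y in [11, 12]  -> 2 point(s)
Affine points: 23. Add the point at infinity: total = 24.

#E(F_23) = 24


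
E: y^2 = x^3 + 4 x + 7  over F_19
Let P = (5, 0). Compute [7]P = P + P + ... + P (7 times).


k = 7 = 111_2 (binary, LSB first: 111)
Double-and-add from P = (5, 0):
  bit 0 = 1: acc = O + (5, 0) = (5, 0)
  bit 1 = 1: acc = (5, 0) + O = (5, 0)
  bit 2 = 1: acc = (5, 0) + O = (5, 0)

7P = (5, 0)


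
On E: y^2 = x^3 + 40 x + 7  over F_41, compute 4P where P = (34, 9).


k = 4 = 100_2 (binary, LSB first: 001)
Double-and-add from P = (34, 9):
  bit 0 = 0: acc unchanged = O
  bit 1 = 0: acc unchanged = O
  bit 2 = 1: acc = O + (19, 0) = (19, 0)

4P = (19, 0)


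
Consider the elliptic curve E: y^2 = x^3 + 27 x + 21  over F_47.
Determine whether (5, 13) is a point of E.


Check whether y^2 = x^3 + 27 x + 21 (mod 47) for (x, y) = (5, 13).
LHS: y^2 = 13^2 mod 47 = 28
RHS: x^3 + 27 x + 21 = 5^3 + 27*5 + 21 mod 47 = 46
LHS != RHS

No, not on the curve


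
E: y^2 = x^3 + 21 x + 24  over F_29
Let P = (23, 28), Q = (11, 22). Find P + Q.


P != Q, so use the chord formula.
s = (y2 - y1) / (x2 - x1) = (23) / (17) mod 29 = 15
x3 = s^2 - x1 - x2 mod 29 = 15^2 - 23 - 11 = 17
y3 = s (x1 - x3) - y1 mod 29 = 15 * (23 - 17) - 28 = 4

P + Q = (17, 4)


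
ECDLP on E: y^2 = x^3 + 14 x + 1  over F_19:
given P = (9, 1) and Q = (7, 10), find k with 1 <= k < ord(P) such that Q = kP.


Enumerate multiples of P until we hit Q = (7, 10):
  1P = (9, 1)
  2P = (7, 9)
  3P = (0, 1)
  4P = (10, 18)
  5P = (4, 8)
  6P = (11, 17)
  7P = (6, 4)
  8P = (5, 14)
  9P = (12, 4)
  10P = (18, 9)
  11P = (1, 4)
  12P = (13, 10)
  13P = (8, 6)
  14P = (8, 13)
  15P = (13, 9)
  16P = (1, 15)
  17P = (18, 10)
  18P = (12, 15)
  19P = (5, 5)
  20P = (6, 15)
  21P = (11, 2)
  22P = (4, 11)
  23P = (10, 1)
  24P = (0, 18)
  25P = (7, 10)
Match found at i = 25.

k = 25


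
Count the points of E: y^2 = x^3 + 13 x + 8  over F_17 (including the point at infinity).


For each x in F_17, count y with y^2 = x^3 + 13 x + 8 mod 17:
  x = 0: RHS = 8, y in [5, 12]  -> 2 point(s)
  x = 2: RHS = 8, y in [5, 12]  -> 2 point(s)
  x = 6: RHS = 13, y in [8, 9]  -> 2 point(s)
  x = 7: RHS = 0, y in [0]  -> 1 point(s)
  x = 9: RHS = 4, y in [2, 15]  -> 2 point(s)
  x = 10: RHS = 16, y in [4, 13]  -> 2 point(s)
  x = 15: RHS = 8, y in [5, 12]  -> 2 point(s)
Affine points: 13. Add the point at infinity: total = 14.

#E(F_17) = 14


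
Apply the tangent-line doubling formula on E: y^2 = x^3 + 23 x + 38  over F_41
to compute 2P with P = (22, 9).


Doubling: s = (3 x1^2 + a) / (2 y1)
s = (3*22^2 + 23) / (2*9) mod 41 = 25
x3 = s^2 - 2 x1 mod 41 = 25^2 - 2*22 = 7
y3 = s (x1 - x3) - y1 mod 41 = 25 * (22 - 7) - 9 = 38

2P = (7, 38)


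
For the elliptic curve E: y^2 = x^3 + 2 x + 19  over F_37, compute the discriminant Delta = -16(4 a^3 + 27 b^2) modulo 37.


4 a^3 + 27 b^2 = 4*2^3 + 27*19^2 = 32 + 9747 = 9779
Delta = -16 * (9779) = -156464
Delta mod 37 = 9

Delta = 9 (mod 37)


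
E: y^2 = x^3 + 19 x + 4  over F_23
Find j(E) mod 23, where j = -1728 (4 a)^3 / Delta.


Delta = -16(4 a^3 + 27 b^2) mod 23 = 13
-1728 * (4 a)^3 = -1728 * (4*19)^3 mod 23 = 6
j = 6 * 13^(-1) mod 23 = 4

j = 4 (mod 23)


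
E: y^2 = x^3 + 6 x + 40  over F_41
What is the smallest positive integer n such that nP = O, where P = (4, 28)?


Compute successive multiples of P until we hit O:
  1P = (4, 28)
  2P = (23, 2)
  3P = (32, 6)
  4P = (28, 26)
  5P = (11, 17)
  6P = (36, 34)
  7P = (6, 28)
  8P = (31, 13)
  ... (continuing to 22P)
  22P = O

ord(P) = 22


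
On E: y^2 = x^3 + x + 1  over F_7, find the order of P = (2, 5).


Compute successive multiples of P until we hit O:
  1P = (2, 5)
  2P = (0, 6)
  3P = (0, 1)
  4P = (2, 2)
  5P = O

ord(P) = 5


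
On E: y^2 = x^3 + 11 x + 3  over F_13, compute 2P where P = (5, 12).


Doubling: s = (3 x1^2 + a) / (2 y1)
s = (3*5^2 + 11) / (2*12) mod 13 = 9
x3 = s^2 - 2 x1 mod 13 = 9^2 - 2*5 = 6
y3 = s (x1 - x3) - y1 mod 13 = 9 * (5 - 6) - 12 = 5

2P = (6, 5)


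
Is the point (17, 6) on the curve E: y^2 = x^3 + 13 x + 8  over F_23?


Check whether y^2 = x^3 + 13 x + 8 (mod 23) for (x, y) = (17, 6).
LHS: y^2 = 6^2 mod 23 = 13
RHS: x^3 + 13 x + 8 = 17^3 + 13*17 + 8 mod 23 = 13
LHS = RHS

Yes, on the curve


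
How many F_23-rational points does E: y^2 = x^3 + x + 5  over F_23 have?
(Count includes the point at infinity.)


For each x in F_23, count y with y^2 = x^3 + 1 x + 5 mod 23:
  x = 3: RHS = 12, y in [9, 14]  -> 2 point(s)
  x = 4: RHS = 4, y in [2, 21]  -> 2 point(s)
  x = 10: RHS = 3, y in [7, 16]  -> 2 point(s)
  x = 11: RHS = 13, y in [6, 17]  -> 2 point(s)
  x = 14: RHS = 3, y in [7, 16]  -> 2 point(s)
  x = 16: RHS = 0, y in [0]  -> 1 point(s)
  x = 17: RHS = 13, y in [6, 17]  -> 2 point(s)
  x = 18: RHS = 13, y in [6, 17]  -> 2 point(s)
  x = 19: RHS = 6, y in [11, 12]  -> 2 point(s)
  x = 21: RHS = 18, y in [8, 15]  -> 2 point(s)
  x = 22: RHS = 3, y in [7, 16]  -> 2 point(s)
Affine points: 21. Add the point at infinity: total = 22.

#E(F_23) = 22


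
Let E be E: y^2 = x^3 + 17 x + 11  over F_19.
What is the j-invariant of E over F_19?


Delta = -16(4 a^3 + 27 b^2) mod 19 = 15
-1728 * (4 a)^3 = -1728 * (4*17)^3 mod 19 = 1
j = 1 * 15^(-1) mod 19 = 14

j = 14 (mod 19)


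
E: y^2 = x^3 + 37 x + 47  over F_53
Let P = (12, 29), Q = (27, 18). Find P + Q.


P != Q, so use the chord formula.
s = (y2 - y1) / (x2 - x1) = (42) / (15) mod 53 = 24
x3 = s^2 - x1 - x2 mod 53 = 24^2 - 12 - 27 = 7
y3 = s (x1 - x3) - y1 mod 53 = 24 * (12 - 7) - 29 = 38

P + Q = (7, 38)


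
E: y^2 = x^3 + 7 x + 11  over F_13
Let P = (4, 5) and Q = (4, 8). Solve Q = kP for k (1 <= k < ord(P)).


Enumerate multiples of P until we hit Q = (4, 8):
  1P = (4, 5)
  2P = (6, 10)
  3P = (6, 3)
  4P = (4, 8)
Match found at i = 4.

k = 4


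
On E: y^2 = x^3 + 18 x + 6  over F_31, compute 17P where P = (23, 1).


k = 17 = 10001_2 (binary, LSB first: 10001)
Double-and-add from P = (23, 1):
  bit 0 = 1: acc = O + (23, 1) = (23, 1)
  bit 1 = 0: acc unchanged = (23, 1)
  bit 2 = 0: acc unchanged = (23, 1)
  bit 3 = 0: acc unchanged = (23, 1)
  bit 4 = 1: acc = (23, 1) + (11, 27) = (6, 19)

17P = (6, 19)


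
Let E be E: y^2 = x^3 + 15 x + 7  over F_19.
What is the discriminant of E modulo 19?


4 a^3 + 27 b^2 = 4*15^3 + 27*7^2 = 13500 + 1323 = 14823
Delta = -16 * (14823) = -237168
Delta mod 19 = 9

Delta = 9 (mod 19)


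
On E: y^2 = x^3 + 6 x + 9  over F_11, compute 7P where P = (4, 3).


k = 7 = 111_2 (binary, LSB first: 111)
Double-and-add from P = (4, 3):
  bit 0 = 1: acc = O + (4, 3) = (4, 3)
  bit 1 = 1: acc = (4, 3) + (7, 3) = (0, 8)
  bit 2 = 1: acc = (0, 8) + (1, 7) = (0, 3)

7P = (0, 3)


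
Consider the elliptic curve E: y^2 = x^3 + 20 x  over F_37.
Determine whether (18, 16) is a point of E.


Check whether y^2 = x^3 + 20 x + 0 (mod 37) for (x, y) = (18, 16).
LHS: y^2 = 16^2 mod 37 = 34
RHS: x^3 + 20 x + 0 = 18^3 + 20*18 + 0 mod 37 = 13
LHS != RHS

No, not on the curve


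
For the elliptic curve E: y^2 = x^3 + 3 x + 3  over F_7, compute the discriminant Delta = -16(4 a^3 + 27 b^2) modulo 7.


4 a^3 + 27 b^2 = 4*3^3 + 27*3^2 = 108 + 243 = 351
Delta = -16 * (351) = -5616
Delta mod 7 = 5

Delta = 5 (mod 7)


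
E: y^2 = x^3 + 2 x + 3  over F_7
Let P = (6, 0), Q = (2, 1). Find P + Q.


P != Q, so use the chord formula.
s = (y2 - y1) / (x2 - x1) = (1) / (3) mod 7 = 5
x3 = s^2 - x1 - x2 mod 7 = 5^2 - 6 - 2 = 3
y3 = s (x1 - x3) - y1 mod 7 = 5 * (6 - 3) - 0 = 1

P + Q = (3, 1)


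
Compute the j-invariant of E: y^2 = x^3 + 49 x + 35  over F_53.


Delta = -16(4 a^3 + 27 b^2) mod 53 = 20
-1728 * (4 a)^3 = -1728 * (4*49)^3 mod 53 = 3
j = 3 * 20^(-1) mod 53 = 24

j = 24 (mod 53)


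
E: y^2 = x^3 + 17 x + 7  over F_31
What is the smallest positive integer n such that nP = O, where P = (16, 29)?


Compute successive multiples of P until we hit O:
  1P = (16, 29)
  2P = (13, 10)
  3P = (18, 10)
  4P = (2, 24)
  5P = (0, 21)
  6P = (23, 14)
  7P = (20, 15)
  8P = (15, 14)
  ... (continuing to 34P)
  34P = O

ord(P) = 34


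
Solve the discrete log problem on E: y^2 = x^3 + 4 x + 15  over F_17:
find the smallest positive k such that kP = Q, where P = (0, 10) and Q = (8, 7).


Enumerate multiples of P until we hit Q = (8, 7):
  1P = (0, 10)
  2P = (15, 4)
  3P = (11, 8)
  4P = (8, 10)
  5P = (9, 7)
  6P = (10, 16)
  7P = (6, 0)
  8P = (10, 1)
  9P = (9, 10)
  10P = (8, 7)
Match found at i = 10.

k = 10


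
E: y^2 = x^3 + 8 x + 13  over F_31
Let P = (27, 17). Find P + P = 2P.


Doubling: s = (3 x1^2 + a) / (2 y1)
s = (3*27^2 + 8) / (2*17) mod 31 = 29
x3 = s^2 - 2 x1 mod 31 = 29^2 - 2*27 = 12
y3 = s (x1 - x3) - y1 mod 31 = 29 * (27 - 12) - 17 = 15

2P = (12, 15)


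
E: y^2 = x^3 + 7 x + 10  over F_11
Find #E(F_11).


For each x in F_11, count y with y^2 = x^3 + 7 x + 10 mod 11:
  x = 3: RHS = 3, y in [5, 6]  -> 2 point(s)
  x = 4: RHS = 3, y in [5, 6]  -> 2 point(s)
  x = 5: RHS = 5, y in [4, 7]  -> 2 point(s)
  x = 6: RHS = 4, y in [2, 9]  -> 2 point(s)
Affine points: 8. Add the point at infinity: total = 9.

#E(F_11) = 9


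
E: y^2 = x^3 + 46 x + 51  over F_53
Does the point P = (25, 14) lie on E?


Check whether y^2 = x^3 + 46 x + 51 (mod 53) for (x, y) = (25, 14).
LHS: y^2 = 14^2 mod 53 = 37
RHS: x^3 + 46 x + 51 = 25^3 + 46*25 + 51 mod 53 = 25
LHS != RHS

No, not on the curve


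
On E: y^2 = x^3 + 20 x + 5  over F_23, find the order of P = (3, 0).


Compute successive multiples of P until we hit O:
  1P = (3, 0)
  2P = O

ord(P) = 2


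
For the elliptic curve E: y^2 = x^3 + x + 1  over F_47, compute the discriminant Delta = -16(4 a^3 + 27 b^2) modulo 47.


4 a^3 + 27 b^2 = 4*1^3 + 27*1^2 = 4 + 27 = 31
Delta = -16 * (31) = -496
Delta mod 47 = 21

Delta = 21 (mod 47)


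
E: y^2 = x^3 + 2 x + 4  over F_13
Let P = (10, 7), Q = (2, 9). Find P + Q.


P != Q, so use the chord formula.
s = (y2 - y1) / (x2 - x1) = (2) / (5) mod 13 = 3
x3 = s^2 - x1 - x2 mod 13 = 3^2 - 10 - 2 = 10
y3 = s (x1 - x3) - y1 mod 13 = 3 * (10 - 10) - 7 = 6

P + Q = (10, 6)


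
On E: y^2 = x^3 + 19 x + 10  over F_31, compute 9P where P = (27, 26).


k = 9 = 1001_2 (binary, LSB first: 1001)
Double-and-add from P = (27, 26):
  bit 0 = 1: acc = O + (27, 26) = (27, 26)
  bit 1 = 0: acc unchanged = (27, 26)
  bit 2 = 0: acc unchanged = (27, 26)
  bit 3 = 1: acc = (27, 26) + (0, 14) = (13, 25)

9P = (13, 25)


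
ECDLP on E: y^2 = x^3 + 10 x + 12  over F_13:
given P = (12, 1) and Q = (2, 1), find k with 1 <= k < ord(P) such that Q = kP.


Enumerate multiples of P until we hit Q = (2, 1):
  1P = (12, 1)
  2P = (2, 12)
  3P = (11, 7)
  4P = (0, 5)
  5P = (4, 5)
  6P = (7, 3)
  7P = (3, 11)
  8P = (1, 7)
  9P = (9, 8)
  10P = (9, 5)
  11P = (1, 6)
  12P = (3, 2)
  13P = (7, 10)
  14P = (4, 8)
  15P = (0, 8)
  16P = (11, 6)
  17P = (2, 1)
Match found at i = 17.

k = 17


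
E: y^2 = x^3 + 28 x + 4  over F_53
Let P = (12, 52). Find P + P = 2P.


Doubling: s = (3 x1^2 + a) / (2 y1)
s = (3*12^2 + 28) / (2*52) mod 53 = 35
x3 = s^2 - 2 x1 mod 53 = 35^2 - 2*12 = 35
y3 = s (x1 - x3) - y1 mod 53 = 35 * (12 - 35) - 52 = 44

2P = (35, 44)


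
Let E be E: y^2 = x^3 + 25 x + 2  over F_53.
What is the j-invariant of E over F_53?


Delta = -16(4 a^3 + 27 b^2) mod 53 = 25
-1728 * (4 a)^3 = -1728 * (4*25)^3 mod 53 = 22
j = 22 * 25^(-1) mod 53 = 3

j = 3 (mod 53)


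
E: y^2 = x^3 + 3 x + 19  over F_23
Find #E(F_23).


For each x in F_23, count y with y^2 = x^3 + 3 x + 19 mod 23:
  x = 1: RHS = 0, y in [0]  -> 1 point(s)
  x = 3: RHS = 9, y in [3, 20]  -> 2 point(s)
  x = 4: RHS = 3, y in [7, 16]  -> 2 point(s)
  x = 6: RHS = 0, y in [0]  -> 1 point(s)
  x = 8: RHS = 3, y in [7, 16]  -> 2 point(s)
  x = 9: RHS = 16, y in [4, 19]  -> 2 point(s)
  x = 11: RHS = 3, y in [7, 16]  -> 2 point(s)
  x = 12: RHS = 12, y in [9, 14]  -> 2 point(s)
  x = 13: RHS = 1, y in [1, 22]  -> 2 point(s)
  x = 15: RHS = 12, y in [9, 14]  -> 2 point(s)
  x = 16: RHS = 0, y in [0]  -> 1 point(s)
  x = 19: RHS = 12, y in [9, 14]  -> 2 point(s)
  x = 20: RHS = 6, y in [11, 12]  -> 2 point(s)
Affine points: 23. Add the point at infinity: total = 24.

#E(F_23) = 24


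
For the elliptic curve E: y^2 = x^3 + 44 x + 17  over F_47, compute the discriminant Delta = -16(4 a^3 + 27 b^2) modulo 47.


4 a^3 + 27 b^2 = 4*44^3 + 27*17^2 = 340736 + 7803 = 348539
Delta = -16 * (348539) = -5576624
Delta mod 47 = 20

Delta = 20 (mod 47)


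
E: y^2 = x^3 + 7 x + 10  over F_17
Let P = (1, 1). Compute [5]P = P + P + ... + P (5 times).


k = 5 = 101_2 (binary, LSB first: 101)
Double-and-add from P = (1, 1):
  bit 0 = 1: acc = O + (1, 1) = (1, 1)
  bit 1 = 0: acc unchanged = (1, 1)
  bit 2 = 1: acc = (1, 1) + (4, 0) = (14, 9)

5P = (14, 9)


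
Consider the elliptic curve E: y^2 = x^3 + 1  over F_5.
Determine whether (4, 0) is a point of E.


Check whether y^2 = x^3 + 0 x + 1 (mod 5) for (x, y) = (4, 0).
LHS: y^2 = 0^2 mod 5 = 0
RHS: x^3 + 0 x + 1 = 4^3 + 0*4 + 1 mod 5 = 0
LHS = RHS

Yes, on the curve


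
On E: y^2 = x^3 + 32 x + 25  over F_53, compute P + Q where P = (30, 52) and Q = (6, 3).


P != Q, so use the chord formula.
s = (y2 - y1) / (x2 - x1) = (4) / (29) mod 53 = 44
x3 = s^2 - x1 - x2 mod 53 = 44^2 - 30 - 6 = 45
y3 = s (x1 - x3) - y1 mod 53 = 44 * (30 - 45) - 52 = 30

P + Q = (45, 30)


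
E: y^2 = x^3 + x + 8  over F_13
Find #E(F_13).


For each x in F_13, count y with y^2 = x^3 + 1 x + 8 mod 13:
  x = 1: RHS = 10, y in [6, 7]  -> 2 point(s)
  x = 3: RHS = 12, y in [5, 8]  -> 2 point(s)
  x = 6: RHS = 9, y in [3, 10]  -> 2 point(s)
  x = 10: RHS = 4, y in [2, 11]  -> 2 point(s)
Affine points: 8. Add the point at infinity: total = 9.

#E(F_13) = 9


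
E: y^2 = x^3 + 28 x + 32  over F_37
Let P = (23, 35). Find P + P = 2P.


Doubling: s = (3 x1^2 + a) / (2 y1)
s = (3*23^2 + 28) / (2*35) mod 37 = 31
x3 = s^2 - 2 x1 mod 37 = 31^2 - 2*23 = 27
y3 = s (x1 - x3) - y1 mod 37 = 31 * (23 - 27) - 35 = 26

2P = (27, 26)


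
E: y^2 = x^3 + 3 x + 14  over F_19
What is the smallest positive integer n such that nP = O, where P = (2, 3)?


Compute successive multiples of P until we hit O:
  1P = (2, 3)
  2P = (7, 13)
  3P = (14, 11)
  4P = (14, 8)
  5P = (7, 6)
  6P = (2, 16)
  7P = O

ord(P) = 7


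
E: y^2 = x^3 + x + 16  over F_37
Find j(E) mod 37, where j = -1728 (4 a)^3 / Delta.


Delta = -16(4 a^3 + 27 b^2) mod 37 = 11
-1728 * (4 a)^3 = -1728 * (4*1)^3 mod 37 = 1
j = 1 * 11^(-1) mod 37 = 27

j = 27 (mod 37)


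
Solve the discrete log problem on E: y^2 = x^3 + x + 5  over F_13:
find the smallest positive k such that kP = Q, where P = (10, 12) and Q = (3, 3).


Enumerate multiples of P until we hit Q = (3, 3):
  1P = (10, 12)
  2P = (7, 11)
  3P = (12, 9)
  4P = (3, 10)
  5P = (3, 3)
Match found at i = 5.

k = 5


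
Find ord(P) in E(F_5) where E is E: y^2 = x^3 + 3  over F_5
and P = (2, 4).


Compute successive multiples of P until we hit O:
  1P = (2, 4)
  2P = (2, 1)
  3P = O

ord(P) = 3


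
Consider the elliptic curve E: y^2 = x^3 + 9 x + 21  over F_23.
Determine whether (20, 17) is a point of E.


Check whether y^2 = x^3 + 9 x + 21 (mod 23) for (x, y) = (20, 17).
LHS: y^2 = 17^2 mod 23 = 13
RHS: x^3 + 9 x + 21 = 20^3 + 9*20 + 21 mod 23 = 13
LHS = RHS

Yes, on the curve


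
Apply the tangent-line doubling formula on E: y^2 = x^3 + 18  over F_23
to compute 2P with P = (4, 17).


Doubling: s = (3 x1^2 + a) / (2 y1)
s = (3*4^2 + 0) / (2*17) mod 23 = 19
x3 = s^2 - 2 x1 mod 23 = 19^2 - 2*4 = 8
y3 = s (x1 - x3) - y1 mod 23 = 19 * (4 - 8) - 17 = 22

2P = (8, 22)


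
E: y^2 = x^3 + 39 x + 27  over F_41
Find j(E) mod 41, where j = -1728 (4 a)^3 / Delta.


Delta = -16(4 a^3 + 27 b^2) mod 41 = 13
-1728 * (4 a)^3 = -1728 * (4*39)^3 mod 41 = 38
j = 38 * 13^(-1) mod 41 = 25

j = 25 (mod 41)


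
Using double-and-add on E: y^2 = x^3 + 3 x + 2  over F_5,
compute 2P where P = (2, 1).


k = 2 = 10_2 (binary, LSB first: 01)
Double-and-add from P = (2, 1):
  bit 0 = 0: acc unchanged = O
  bit 1 = 1: acc = O + (1, 4) = (1, 4)

2P = (1, 4)


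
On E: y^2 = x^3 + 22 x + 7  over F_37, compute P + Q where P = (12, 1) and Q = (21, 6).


P != Q, so use the chord formula.
s = (y2 - y1) / (x2 - x1) = (5) / (9) mod 37 = 17
x3 = s^2 - x1 - x2 mod 37 = 17^2 - 12 - 21 = 34
y3 = s (x1 - x3) - y1 mod 37 = 17 * (12 - 34) - 1 = 32

P + Q = (34, 32)


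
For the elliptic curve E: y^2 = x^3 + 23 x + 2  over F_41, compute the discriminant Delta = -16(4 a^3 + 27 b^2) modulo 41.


4 a^3 + 27 b^2 = 4*23^3 + 27*2^2 = 48668 + 108 = 48776
Delta = -16 * (48776) = -780416
Delta mod 41 = 19

Delta = 19 (mod 41)


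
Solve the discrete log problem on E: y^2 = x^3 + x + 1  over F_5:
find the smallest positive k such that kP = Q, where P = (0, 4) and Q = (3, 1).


Enumerate multiples of P until we hit Q = (3, 1):
  1P = (0, 4)
  2P = (4, 3)
  3P = (2, 4)
  4P = (3, 1)
Match found at i = 4.

k = 4


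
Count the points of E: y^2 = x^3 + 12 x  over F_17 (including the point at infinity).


For each x in F_17, count y with y^2 = x^3 + 12 x + 0 mod 17:
  x = 0: RHS = 0, y in [0]  -> 1 point(s)
  x = 1: RHS = 13, y in [8, 9]  -> 2 point(s)
  x = 2: RHS = 15, y in [7, 10]  -> 2 point(s)
  x = 5: RHS = 15, y in [7, 10]  -> 2 point(s)
  x = 6: RHS = 16, y in [4, 13]  -> 2 point(s)
  x = 7: RHS = 2, y in [6, 11]  -> 2 point(s)
  x = 8: RHS = 13, y in [8, 9]  -> 2 point(s)
  x = 9: RHS = 4, y in [2, 15]  -> 2 point(s)
  x = 10: RHS = 15, y in [7, 10]  -> 2 point(s)
  x = 11: RHS = 1, y in [1, 16]  -> 2 point(s)
  x = 12: RHS = 2, y in [6, 11]  -> 2 point(s)
  x = 15: RHS = 2, y in [6, 11]  -> 2 point(s)
  x = 16: RHS = 4, y in [2, 15]  -> 2 point(s)
Affine points: 25. Add the point at infinity: total = 26.

#E(F_17) = 26


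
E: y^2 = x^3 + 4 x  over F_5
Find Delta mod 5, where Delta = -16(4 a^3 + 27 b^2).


4 a^3 + 27 b^2 = 4*4^3 + 27*0^2 = 256 + 0 = 256
Delta = -16 * (256) = -4096
Delta mod 5 = 4

Delta = 4 (mod 5)


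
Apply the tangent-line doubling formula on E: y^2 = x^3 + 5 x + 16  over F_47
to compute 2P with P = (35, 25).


Doubling: s = (3 x1^2 + a) / (2 y1)
s = (3*35^2 + 5) / (2*25) mod 47 = 36
x3 = s^2 - 2 x1 mod 47 = 36^2 - 2*35 = 4
y3 = s (x1 - x3) - y1 mod 47 = 36 * (35 - 4) - 25 = 10

2P = (4, 10)


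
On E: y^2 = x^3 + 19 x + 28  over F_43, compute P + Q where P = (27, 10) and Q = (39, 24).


P != Q, so use the chord formula.
s = (y2 - y1) / (x2 - x1) = (14) / (12) mod 43 = 37
x3 = s^2 - x1 - x2 mod 43 = 37^2 - 27 - 39 = 13
y3 = s (x1 - x3) - y1 mod 43 = 37 * (27 - 13) - 10 = 35

P + Q = (13, 35)


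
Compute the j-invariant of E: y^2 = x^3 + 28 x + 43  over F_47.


Delta = -16(4 a^3 + 27 b^2) mod 47 = 40
-1728 * (4 a)^3 = -1728 * (4*28)^3 mod 47 = 44
j = 44 * 40^(-1) mod 47 = 34

j = 34 (mod 47)


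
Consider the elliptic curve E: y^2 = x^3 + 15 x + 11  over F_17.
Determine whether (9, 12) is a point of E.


Check whether y^2 = x^3 + 15 x + 11 (mod 17) for (x, y) = (9, 12).
LHS: y^2 = 12^2 mod 17 = 8
RHS: x^3 + 15 x + 11 = 9^3 + 15*9 + 11 mod 17 = 8
LHS = RHS

Yes, on the curve


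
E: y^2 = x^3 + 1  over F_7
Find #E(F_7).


For each x in F_7, count y with y^2 = x^3 + 0 x + 1 mod 7:
  x = 0: RHS = 1, y in [1, 6]  -> 2 point(s)
  x = 1: RHS = 2, y in [3, 4]  -> 2 point(s)
  x = 2: RHS = 2, y in [3, 4]  -> 2 point(s)
  x = 3: RHS = 0, y in [0]  -> 1 point(s)
  x = 4: RHS = 2, y in [3, 4]  -> 2 point(s)
  x = 5: RHS = 0, y in [0]  -> 1 point(s)
  x = 6: RHS = 0, y in [0]  -> 1 point(s)
Affine points: 11. Add the point at infinity: total = 12.

#E(F_7) = 12


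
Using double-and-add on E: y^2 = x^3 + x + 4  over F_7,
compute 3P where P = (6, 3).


k = 3 = 11_2 (binary, LSB first: 11)
Double-and-add from P = (6, 3):
  bit 0 = 1: acc = O + (6, 3) = (6, 3)
  bit 1 = 1: acc = (6, 3) + (4, 3) = (4, 4)

3P = (4, 4)


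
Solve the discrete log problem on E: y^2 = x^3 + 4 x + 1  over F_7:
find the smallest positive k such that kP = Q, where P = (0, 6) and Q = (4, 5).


Enumerate multiples of P until we hit Q = (4, 5):
  1P = (0, 6)
  2P = (4, 2)
  3P = (4, 5)
Match found at i = 3.

k = 3


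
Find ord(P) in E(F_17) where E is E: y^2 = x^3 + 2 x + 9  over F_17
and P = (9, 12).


Compute successive multiples of P until we hit O:
  1P = (9, 12)
  2P = (0, 14)
  3P = (7, 14)
  4P = (2, 15)
  5P = (10, 3)
  6P = (11, 6)
  7P = (6, 13)
  8P = (4, 9)
  ... (continuing to 21P)
  21P = O

ord(P) = 21


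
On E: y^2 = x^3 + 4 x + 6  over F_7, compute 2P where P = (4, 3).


Doubling: s = (3 x1^2 + a) / (2 y1)
s = (3*4^2 + 4) / (2*3) mod 7 = 4
x3 = s^2 - 2 x1 mod 7 = 4^2 - 2*4 = 1
y3 = s (x1 - x3) - y1 mod 7 = 4 * (4 - 1) - 3 = 2

2P = (1, 2)


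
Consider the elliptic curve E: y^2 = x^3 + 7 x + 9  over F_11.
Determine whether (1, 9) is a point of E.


Check whether y^2 = x^3 + 7 x + 9 (mod 11) for (x, y) = (1, 9).
LHS: y^2 = 9^2 mod 11 = 4
RHS: x^3 + 7 x + 9 = 1^3 + 7*1 + 9 mod 11 = 6
LHS != RHS

No, not on the curve


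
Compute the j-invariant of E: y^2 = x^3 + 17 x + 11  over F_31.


Delta = -16(4 a^3 + 27 b^2) mod 31 = 26
-1728 * (4 a)^3 = -1728 * (4*17)^3 mod 31 = 23
j = 23 * 26^(-1) mod 31 = 14

j = 14 (mod 31)


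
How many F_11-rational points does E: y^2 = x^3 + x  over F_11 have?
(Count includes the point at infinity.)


For each x in F_11, count y with y^2 = x^3 + 1 x + 0 mod 11:
  x = 0: RHS = 0, y in [0]  -> 1 point(s)
  x = 5: RHS = 9, y in [3, 8]  -> 2 point(s)
  x = 7: RHS = 9, y in [3, 8]  -> 2 point(s)
  x = 8: RHS = 3, y in [5, 6]  -> 2 point(s)
  x = 9: RHS = 1, y in [1, 10]  -> 2 point(s)
  x = 10: RHS = 9, y in [3, 8]  -> 2 point(s)
Affine points: 11. Add the point at infinity: total = 12.

#E(F_11) = 12


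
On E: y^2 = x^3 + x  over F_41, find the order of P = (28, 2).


Compute successive multiples of P until we hit O:
  1P = (28, 2)
  2P = (1, 24)
  3P = (22, 25)
  4P = (0, 0)
  5P = (22, 16)
  6P = (1, 17)
  7P = (28, 39)
  8P = O

ord(P) = 8


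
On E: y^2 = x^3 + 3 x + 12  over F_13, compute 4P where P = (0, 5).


k = 4 = 100_2 (binary, LSB first: 001)
Double-and-add from P = (0, 5):
  bit 0 = 0: acc unchanged = O
  bit 1 = 0: acc unchanged = O
  bit 2 = 1: acc = O + (1, 4) = (1, 4)

4P = (1, 4)


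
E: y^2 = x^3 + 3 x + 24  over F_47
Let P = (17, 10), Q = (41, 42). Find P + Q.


P != Q, so use the chord formula.
s = (y2 - y1) / (x2 - x1) = (32) / (24) mod 47 = 17
x3 = s^2 - x1 - x2 mod 47 = 17^2 - 17 - 41 = 43
y3 = s (x1 - x3) - y1 mod 47 = 17 * (17 - 43) - 10 = 18

P + Q = (43, 18)


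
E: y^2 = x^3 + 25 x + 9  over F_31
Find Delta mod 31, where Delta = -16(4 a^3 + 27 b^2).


4 a^3 + 27 b^2 = 4*25^3 + 27*9^2 = 62500 + 2187 = 64687
Delta = -16 * (64687) = -1034992
Delta mod 31 = 5

Delta = 5 (mod 31)


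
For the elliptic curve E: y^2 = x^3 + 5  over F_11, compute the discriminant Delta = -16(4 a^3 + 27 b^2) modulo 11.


4 a^3 + 27 b^2 = 4*0^3 + 27*5^2 = 0 + 675 = 675
Delta = -16 * (675) = -10800
Delta mod 11 = 2

Delta = 2 (mod 11)


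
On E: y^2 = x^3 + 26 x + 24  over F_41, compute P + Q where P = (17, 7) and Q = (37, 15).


P != Q, so use the chord formula.
s = (y2 - y1) / (x2 - x1) = (8) / (20) mod 41 = 25
x3 = s^2 - x1 - x2 mod 41 = 25^2 - 17 - 37 = 38
y3 = s (x1 - x3) - y1 mod 41 = 25 * (17 - 38) - 7 = 1

P + Q = (38, 1)


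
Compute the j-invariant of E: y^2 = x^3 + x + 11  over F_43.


Delta = -16(4 a^3 + 27 b^2) mod 43 = 38
-1728 * (4 a)^3 = -1728 * (4*1)^3 mod 43 = 4
j = 4 * 38^(-1) mod 43 = 25

j = 25 (mod 43)


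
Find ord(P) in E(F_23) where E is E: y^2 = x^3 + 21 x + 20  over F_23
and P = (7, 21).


Compute successive multiples of P until we hit O:
  1P = (7, 21)
  2P = (2, 22)
  3P = (3, 15)
  4P = (21, 4)
  5P = (21, 19)
  6P = (3, 8)
  7P = (2, 1)
  8P = (7, 2)
  ... (continuing to 9P)
  9P = O

ord(P) = 9


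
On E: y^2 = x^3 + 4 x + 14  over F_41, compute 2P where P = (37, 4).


Doubling: s = (3 x1^2 + a) / (2 y1)
s = (3*37^2 + 4) / (2*4) mod 41 = 27
x3 = s^2 - 2 x1 mod 41 = 27^2 - 2*37 = 40
y3 = s (x1 - x3) - y1 mod 41 = 27 * (37 - 40) - 4 = 38

2P = (40, 38)


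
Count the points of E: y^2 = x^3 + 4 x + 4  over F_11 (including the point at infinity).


For each x in F_11, count y with y^2 = x^3 + 4 x + 4 mod 11:
  x = 0: RHS = 4, y in [2, 9]  -> 2 point(s)
  x = 1: RHS = 9, y in [3, 8]  -> 2 point(s)
  x = 2: RHS = 9, y in [3, 8]  -> 2 point(s)
  x = 7: RHS = 1, y in [1, 10]  -> 2 point(s)
  x = 8: RHS = 9, y in [3, 8]  -> 2 point(s)
Affine points: 10. Add the point at infinity: total = 11.

#E(F_11) = 11
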